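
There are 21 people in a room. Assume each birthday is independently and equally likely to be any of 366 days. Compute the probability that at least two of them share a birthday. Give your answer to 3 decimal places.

0.443

It's easier to compute the probability that all 21 are distinct.
P(all distinct) = 366/366 · 365/366 · ··· · 346/366 ≈ 0.557.
So the probability of at least one match is 1 − 0.557 = 0.443.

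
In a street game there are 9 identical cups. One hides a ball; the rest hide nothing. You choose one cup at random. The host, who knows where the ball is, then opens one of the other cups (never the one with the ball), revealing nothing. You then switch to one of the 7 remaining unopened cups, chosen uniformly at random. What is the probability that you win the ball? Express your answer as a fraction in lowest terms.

Your original cup holds the ball with probability 1/9, so the other 8 collectively hold it with probability 8/9.
The host can always find an empty cup to open, so this doesn't change that 8/9; it is now spread over the 7 remaining unopened cups.
P(win by switching) = (8/9) · (1/7) = 8/63.

8/63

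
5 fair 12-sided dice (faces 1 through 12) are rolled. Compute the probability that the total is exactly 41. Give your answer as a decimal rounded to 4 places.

There are 12^5 = 248832 equally likely outcomes.
The number of ordered 5-tuples from {1,…,12} summing to 41 is 7205.
P(sum = 41) = 7205/248832 ≈ 0.0290.

0.0290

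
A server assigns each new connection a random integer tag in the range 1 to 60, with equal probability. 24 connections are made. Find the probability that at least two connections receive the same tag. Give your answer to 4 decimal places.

0.9953

It's easier to compute the probability that all 24 are distinct.
P(all distinct) = 60/60 · 59/60 · ··· · 37/60 ≈ 0.0047.
So the probability of at least one match is 1 − 0.0047 = 0.9953.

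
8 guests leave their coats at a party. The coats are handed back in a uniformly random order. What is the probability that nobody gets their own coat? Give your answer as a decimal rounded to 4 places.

0.3679

This is the derangement probability: permutations of 8 with no fixed point.
D(8) = 8! · (1 − 1/1! + 1/2! − ··· + (−1)^8/8!) = 14833.
P = 14833/40320 = 2119/5760 ≈ 0.3679.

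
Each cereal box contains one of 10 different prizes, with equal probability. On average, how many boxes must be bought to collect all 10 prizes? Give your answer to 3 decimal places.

29.290

After i distinct types are collected, each trial gives a new one with probability (10−i)/10, so the expected wait for the next new type is 10/(10−i).
E = 10/10 + 10/9 + 10/8 + 10/7 + 10/6 + 10/5 + 10/4 + 10/3 + 10/2 + 10/1 = 7381/252 ≈ 29.290.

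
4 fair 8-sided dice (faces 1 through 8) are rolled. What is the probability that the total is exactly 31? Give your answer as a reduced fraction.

1/1024

There are 8^4 = 4096 equally likely outcomes.
The number of ordered 4-tuples from {1,…,8} summing to 31 is 4.
P(sum = 31) = 4/4096 = 1/1024.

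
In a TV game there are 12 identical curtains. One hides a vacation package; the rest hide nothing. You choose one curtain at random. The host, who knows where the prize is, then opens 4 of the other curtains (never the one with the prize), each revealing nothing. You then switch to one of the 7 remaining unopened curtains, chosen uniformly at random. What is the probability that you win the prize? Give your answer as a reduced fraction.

11/84

Your original curtain holds the prize with probability 1/12, so the other 11 collectively hold it with probability 11/12.
The host can always find 4 empty curtains to open, so the reveals don't change that 11/12; it is now spread over the 7 remaining unopened curtains.
P(win by switching) = (11/12) · (1/7) = 11/84.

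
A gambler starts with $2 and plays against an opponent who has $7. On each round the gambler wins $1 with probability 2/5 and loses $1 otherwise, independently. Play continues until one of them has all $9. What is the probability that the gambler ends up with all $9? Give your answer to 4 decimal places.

Let r = q/p = (3/5)/(2/5) = 3/2. The recurrence P(i) = p·P(i+1) + q·P(i−1) with P(0)=0, P(9)=1 gives P(i) = (1 − r^i)/(1 − r^9).
P(2) = (1 − (3/2)^2) / (1 − (3/2)^9) = 640/19171 ≈ 0.0334.

0.0334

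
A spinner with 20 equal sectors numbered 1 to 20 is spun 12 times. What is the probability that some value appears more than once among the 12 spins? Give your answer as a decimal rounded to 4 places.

P(all 12 different) = 20/20 · 19/20 · ··· · 9/20 ≈ 0.0147.
P(at least two equal) = 1 − 0.0147 = 0.9853.

0.9853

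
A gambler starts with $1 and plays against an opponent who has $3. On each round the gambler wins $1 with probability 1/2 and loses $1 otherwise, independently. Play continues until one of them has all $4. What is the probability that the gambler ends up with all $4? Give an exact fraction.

With a fair step, P(i) = ½P(i−1) + ½P(i+1) with P(0)=0, P(4)=1 has the linear solution P(i) = i/4.
P(1) = 1/4.

1/4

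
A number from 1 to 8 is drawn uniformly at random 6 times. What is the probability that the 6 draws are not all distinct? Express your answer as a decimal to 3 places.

0.923

P(all 6 different) = 8/8 · 7/8 · ··· · 3/8 ≈ 0.077.
P(at least two equal) = 1 − 0.077 = 0.923.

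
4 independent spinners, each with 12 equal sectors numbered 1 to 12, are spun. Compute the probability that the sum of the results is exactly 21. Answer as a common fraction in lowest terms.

There are 12^4 = 20736 equally likely outcomes.
The number of ordered 4-tuples from {1,…,12} summing to 21 is 916.
P(sum = 21) = 916/20736 = 229/5184.

229/5184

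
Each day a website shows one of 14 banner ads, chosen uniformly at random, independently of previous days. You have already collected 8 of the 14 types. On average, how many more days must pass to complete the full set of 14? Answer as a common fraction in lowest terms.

Starting from 8 distinct types, each trial gives a new one with probability (14−i)/14 when i types are held, so the wait for the next new type is 14/(14−i).
E = 14/6 + 14/5 + 14/4 + 14/3 + 14/2 + 14/1 = 343/10.

343/10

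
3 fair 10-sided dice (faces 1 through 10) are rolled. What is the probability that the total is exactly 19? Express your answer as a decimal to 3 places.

There are 10^3 = 1000 equally likely outcomes.
The number of ordered 3-tuples from {1,…,10} summing to 19 is 69.
P(sum = 19) = 69/1000 ≈ 0.069.

0.069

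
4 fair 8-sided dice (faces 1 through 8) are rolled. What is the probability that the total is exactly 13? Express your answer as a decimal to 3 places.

0.050

There are 8^4 = 4096 equally likely outcomes.
The number of ordered 4-tuples from {1,…,8} summing to 13 is 204.
P(sum = 13) = 204/4096 = 51/1024 ≈ 0.050.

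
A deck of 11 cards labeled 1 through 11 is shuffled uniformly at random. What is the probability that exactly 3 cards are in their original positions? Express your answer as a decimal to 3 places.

Choose which 3 of the 11 are fixed: C(11,3) = 165 ways.
The remaining 8 must have no fixed point: D(8) = 14833.
P = 165·14833/39916800 = 2119/34560 ≈ 0.061.

0.061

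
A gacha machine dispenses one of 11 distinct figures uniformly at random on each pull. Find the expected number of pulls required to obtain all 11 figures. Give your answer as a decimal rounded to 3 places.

After i distinct types are collected, each trial gives a new one with probability (11−i)/11, so the expected wait for the next new type is 11/(11−i).
E = 11/11 + 11/10 + 11/9 + 11/8 + 11/7 + 11/6 + 11/5 + 11/4 + 11/3 + 11/2 + 11/1 = 83711/2520 ≈ 33.219.

33.219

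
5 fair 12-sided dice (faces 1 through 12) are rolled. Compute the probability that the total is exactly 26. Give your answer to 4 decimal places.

There are 12^5 = 248832 equally likely outcomes.
The number of ordered 5-tuples from {1,…,12} summing to 26 is 9075.
P(sum = 26) = 9075/248832 = 3025/82944 ≈ 0.0365.

0.0365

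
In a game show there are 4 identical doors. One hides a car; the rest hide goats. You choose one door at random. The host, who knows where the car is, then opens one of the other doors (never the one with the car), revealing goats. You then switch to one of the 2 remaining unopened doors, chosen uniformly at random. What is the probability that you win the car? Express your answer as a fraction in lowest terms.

3/8

Your original door holds the car with probability 1/4, so the other 3 collectively hold it with probability 3/4.
The host can always find an empty door to open, so this doesn't change that 3/4; it is now spread over the 2 remaining unopened doors.
P(win by switching) = (3/4) · (1/2) = 3/8.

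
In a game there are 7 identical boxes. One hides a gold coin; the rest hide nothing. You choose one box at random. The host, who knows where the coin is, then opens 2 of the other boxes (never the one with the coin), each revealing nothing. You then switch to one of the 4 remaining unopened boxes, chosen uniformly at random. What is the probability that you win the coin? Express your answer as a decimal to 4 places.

Your original box holds the coin with probability 1/7, so the other 6 collectively hold it with probability 6/7.
The host can always find 2 empty boxes to open, so the reveals don't change that 6/7; it is now spread over the 4 remaining unopened boxes.
P(win by switching) = (6/7) · (1/4) = 3/14 ≈ 0.2143.

0.2143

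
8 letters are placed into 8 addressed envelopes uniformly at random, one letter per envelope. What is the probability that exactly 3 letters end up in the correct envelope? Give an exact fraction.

11/180

Choose which 3 of the 8 are fixed: C(8,3) = 56 ways.
The remaining 5 must have no fixed point: D(5) = 44.
P = 56·44/40320 = 11/180.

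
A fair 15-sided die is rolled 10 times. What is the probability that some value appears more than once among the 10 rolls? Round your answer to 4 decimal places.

0.9811

P(all 10 different) = 15/15 · 14/15 · ··· · 6/15 ≈ 0.0189.
P(at least two equal) = 1 − 0.0189 = 0.9811.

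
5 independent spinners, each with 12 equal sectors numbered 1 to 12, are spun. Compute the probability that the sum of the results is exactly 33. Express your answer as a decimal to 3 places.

There are 12^5 = 248832 equally likely outcomes.
The number of ordered 5-tuples from {1,…,12} summing to 33 is 12435.
P(sum = 33) = 12435/248832 = 4145/82944 ≈ 0.050.

0.050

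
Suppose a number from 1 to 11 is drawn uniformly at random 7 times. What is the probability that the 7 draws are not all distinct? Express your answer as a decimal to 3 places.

0.915

P(all 7 different) = 11/11 · 10/11 · ··· · 5/11 ≈ 0.085.
P(at least two equal) = 1 − 0.085 = 0.915.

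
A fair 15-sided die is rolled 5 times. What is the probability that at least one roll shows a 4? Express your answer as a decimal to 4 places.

P(no roll shows a 4) = (14/15)^5 ≈ 0.7082.
P(at least one) = 1 − 0.7082 = 0.2918.

0.2918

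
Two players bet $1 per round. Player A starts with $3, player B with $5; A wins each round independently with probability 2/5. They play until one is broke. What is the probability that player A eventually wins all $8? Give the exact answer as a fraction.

608/6305

Let r = q/p = (3/5)/(2/5) = 3/2. The recurrence P(i) = p·P(i+1) + q·P(i−1) with P(0)=0, P(8)=1 gives P(i) = (1 − r^i)/(1 − r^8).
P(3) = (1 − (3/2)^3) / (1 − (3/2)^8) = 608/6305.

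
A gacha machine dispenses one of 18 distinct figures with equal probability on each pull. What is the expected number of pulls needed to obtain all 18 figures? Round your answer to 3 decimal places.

62.912

After i distinct types are collected, each trial gives a new one with probability (18−i)/18, so the expected wait for the next new type is 18/(18−i).
E = 18/18 + 18/17 + 18/16 + 18/15 + 18/14 + 18/13 + 18/12 + 18/11 + 18/10 + 18/9 + 18/8 + 18/7 + 18/6 + 18/5 + 18/4 + 18/3 + 18/2 + 18/1 = 42822903/680680 ≈ 62.912.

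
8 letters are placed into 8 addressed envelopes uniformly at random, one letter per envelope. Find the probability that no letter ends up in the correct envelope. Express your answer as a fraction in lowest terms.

This is the derangement probability: permutations of 8 with no fixed point.
D(8) = 8! · (1 − 1/1! + 1/2! − ··· + (−1)^8/8!) = 14833.
P = 14833/40320 = 2119/5760.

2119/5760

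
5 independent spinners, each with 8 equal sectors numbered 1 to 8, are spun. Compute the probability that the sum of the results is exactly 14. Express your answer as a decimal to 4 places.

There are 8^5 = 32768 equally likely outcomes.
The number of ordered 5-tuples from {1,…,8} summing to 14 is 690.
P(sum = 14) = 690/32768 = 345/16384 ≈ 0.0211.

0.0211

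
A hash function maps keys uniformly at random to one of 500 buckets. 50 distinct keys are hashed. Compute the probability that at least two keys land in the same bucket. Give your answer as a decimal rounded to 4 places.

0.9207

It's easier to compute the probability that all 50 are distinct.
P(all distinct) = 500/500 · 499/500 · ··· · 451/500 ≈ 0.0793.
So the probability of at least one match is 1 − 0.0793 = 0.9207.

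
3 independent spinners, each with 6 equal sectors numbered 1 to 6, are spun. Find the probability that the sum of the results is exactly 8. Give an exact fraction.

There are 6^3 = 216 equally likely outcomes.
The number of ordered 3-tuples from {1,…,6} summing to 8 is 21.
P(sum = 8) = 21/216 = 7/72.

7/72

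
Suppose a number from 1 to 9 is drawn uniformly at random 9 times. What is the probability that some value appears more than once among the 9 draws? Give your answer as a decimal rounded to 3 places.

0.999

P(all 9 different) = 9/9 · 8/9 · ··· · 1/9 ≈ 0.001.
P(at least two equal) = 1 − 0.001 = 0.999.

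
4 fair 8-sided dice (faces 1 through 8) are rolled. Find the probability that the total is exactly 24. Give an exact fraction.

161/4096

There are 8^4 = 4096 equally likely outcomes.
The number of ordered 4-tuples from {1,…,8} summing to 24 is 161.
P(sum = 24) = 161/4096.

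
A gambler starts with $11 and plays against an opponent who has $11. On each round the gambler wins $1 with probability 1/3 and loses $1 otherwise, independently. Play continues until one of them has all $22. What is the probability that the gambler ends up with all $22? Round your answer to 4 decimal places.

Let r = q/p = (2/3)/(1/3) = 2. The recurrence P(i) = p·P(i+1) + q·P(i−1) with P(0)=0, P(22)=1 gives P(i) = (1 − r^i)/(1 − r^22).
P(11) = (1 − (2)^11) / (1 − (2)^22) = 1/2049 ≈ 0.0005.

0.0005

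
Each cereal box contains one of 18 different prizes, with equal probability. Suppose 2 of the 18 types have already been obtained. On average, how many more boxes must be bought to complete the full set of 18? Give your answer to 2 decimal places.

Starting from 2 distinct types, each trial gives a new one with probability (18−i)/18 when i types are held, so the wait for the next new type is 18/(18−i).
E = 18/16 + 18/15 + 18/14 + 18/13 + 18/12 + 18/11 + 18/10 + 18/9 + 18/8 + 18/7 + 18/6 + 18/5 + 18/4 + 18/3 + 18/2 + 18/1 = 2436559/40040 ≈ 60.85.

60.85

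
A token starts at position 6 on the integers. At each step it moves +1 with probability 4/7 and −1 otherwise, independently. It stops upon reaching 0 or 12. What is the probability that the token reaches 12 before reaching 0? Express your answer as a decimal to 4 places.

Let r = q/p = (3/7)/(4/7) = 3/4. The recurrence P(i) = p·P(i+1) + q·P(i−1) with P(0)=0, P(12)=1 gives P(i) = (1 − r^i)/(1 − r^12).
P(6) = (1 − (3/4)^6) / (1 − (3/4)^12) = 4096/4825 ≈ 0.8489.

0.8489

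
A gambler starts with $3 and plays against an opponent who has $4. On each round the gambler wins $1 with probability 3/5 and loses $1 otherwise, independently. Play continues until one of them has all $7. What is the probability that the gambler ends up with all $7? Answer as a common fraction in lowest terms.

1539/2059

Let r = q/p = (2/5)/(3/5) = 2/3. The recurrence P(i) = p·P(i+1) + q·P(i−1) with P(0)=0, P(7)=1 gives P(i) = (1 − r^i)/(1 − r^7).
P(3) = (1 − (2/3)^3) / (1 − (2/3)^7) = 1539/2059.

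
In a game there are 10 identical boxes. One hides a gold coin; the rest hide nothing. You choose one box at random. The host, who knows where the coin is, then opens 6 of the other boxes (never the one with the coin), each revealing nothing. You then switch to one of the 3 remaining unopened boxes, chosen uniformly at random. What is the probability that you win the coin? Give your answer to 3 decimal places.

0.300

Your original box holds the coin with probability 1/10, so the other 9 collectively hold it with probability 9/10.
The host can always find 6 empty boxes to open, so the reveals don't change that 9/10; it is now spread over the 3 remaining unopened boxes.
P(win by switching) = (9/10) · (1/3) = 3/10 ≈ 0.300.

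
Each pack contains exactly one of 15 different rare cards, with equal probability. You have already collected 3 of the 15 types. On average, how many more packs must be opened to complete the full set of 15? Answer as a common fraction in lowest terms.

86021/1848

Starting from 3 distinct types, each trial gives a new one with probability (15−i)/15 when i types are held, so the wait for the next new type is 15/(15−i).
E = 15/12 + 15/11 + 15/10 + 15/9 + 15/8 + 15/7 + 15/6 + 15/5 + 15/4 + 15/3 + 15/2 + 15/1 = 86021/1848.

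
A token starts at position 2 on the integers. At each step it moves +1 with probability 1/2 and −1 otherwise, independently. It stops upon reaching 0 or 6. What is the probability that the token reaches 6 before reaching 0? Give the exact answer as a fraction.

1/3

With a fair step, P(i) = ½P(i−1) + ½P(i+1) with P(0)=0, P(6)=1 has the linear solution P(i) = i/6.
P(2) = 2/6 = 1/3.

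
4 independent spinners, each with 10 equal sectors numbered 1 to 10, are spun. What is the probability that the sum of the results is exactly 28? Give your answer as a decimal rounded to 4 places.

0.0415

There are 10^4 = 10000 equally likely outcomes.
The number of ordered 4-tuples from {1,…,10} summing to 28 is 415.
P(sum = 28) = 415/10000 = 83/2000 ≈ 0.0415.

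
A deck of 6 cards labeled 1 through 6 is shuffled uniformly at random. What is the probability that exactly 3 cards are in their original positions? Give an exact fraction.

1/18

Choose which 3 of the 6 are fixed: C(6,3) = 20 ways.
The remaining 3 must have no fixed point: D(3) = 2.
P = 20·2/720 = 1/18.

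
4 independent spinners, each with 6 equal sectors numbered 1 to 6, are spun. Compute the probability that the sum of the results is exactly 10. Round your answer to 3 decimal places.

0.062

There are 6^4 = 1296 equally likely outcomes.
The number of ordered 4-tuples from {1,…,6} summing to 10 is 80.
P(sum = 10) = 80/1296 = 5/81 ≈ 0.062.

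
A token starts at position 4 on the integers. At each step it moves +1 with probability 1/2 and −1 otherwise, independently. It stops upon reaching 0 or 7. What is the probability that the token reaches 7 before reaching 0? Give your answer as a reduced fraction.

4/7

With a fair step, P(i) = ½P(i−1) + ½P(i+1) with P(0)=0, P(7)=1 has the linear solution P(i) = i/7.
P(4) = 4/7.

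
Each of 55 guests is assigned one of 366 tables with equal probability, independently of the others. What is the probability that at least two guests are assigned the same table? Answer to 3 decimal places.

It's easier to compute the probability that all 55 are distinct.
P(all distinct) = 366/366 · 365/366 · ··· · 312/366 ≈ 0.014.
So the probability of at least one match is 1 − 0.014 = 0.986.

0.986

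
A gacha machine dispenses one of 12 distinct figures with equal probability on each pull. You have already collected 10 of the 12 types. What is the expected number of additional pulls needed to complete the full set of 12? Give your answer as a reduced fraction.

Starting from 10 distinct types, each trial gives a new one with probability (12−i)/12 when i types are held, so the wait for the next new type is 12/(12−i).
E = 12/2 + 12/1 = 18.

18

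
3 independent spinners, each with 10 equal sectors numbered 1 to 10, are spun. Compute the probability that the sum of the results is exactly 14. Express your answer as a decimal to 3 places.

There are 10^3 = 1000 equally likely outcomes.
The number of ordered 3-tuples from {1,…,10} summing to 14 is 69.
P(sum = 14) = 69/1000 ≈ 0.069.

0.069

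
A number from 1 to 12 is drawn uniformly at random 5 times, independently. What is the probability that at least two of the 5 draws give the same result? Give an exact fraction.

89/144

P(all 5 different) = 12/12 · 11/12 · ··· · 8/12 = 55/144.
P(at least two equal) = 1 − 55/144 = 89/144.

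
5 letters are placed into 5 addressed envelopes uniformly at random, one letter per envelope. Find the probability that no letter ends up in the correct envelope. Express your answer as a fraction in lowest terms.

This is the derangement probability: permutations of 5 with no fixed point.
D(5) = 5! · (1 − 1/1! + 1/2! − ··· + (−1)^5/5!) = 44.
P = 44/120 = 11/30.

11/30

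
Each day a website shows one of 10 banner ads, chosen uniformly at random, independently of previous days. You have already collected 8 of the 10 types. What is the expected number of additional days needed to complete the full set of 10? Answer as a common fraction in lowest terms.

Starting from 8 distinct types, each trial gives a new one with probability (10−i)/10 when i types are held, so the wait for the next new type is 10/(10−i).
E = 10/2 + 10/1 = 15.

15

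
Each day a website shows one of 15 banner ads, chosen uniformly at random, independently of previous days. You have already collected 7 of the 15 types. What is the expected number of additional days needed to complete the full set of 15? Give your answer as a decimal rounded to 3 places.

Starting from 7 distinct types, each trial gives a new one with probability (15−i)/15 when i types are held, so the wait for the next new type is 15/(15−i).
E = 15/8 + 15/7 + 15/6 + 15/5 + 15/4 + 15/3 + 15/2 + 15/1 = 2283/56 ≈ 40.768.

40.768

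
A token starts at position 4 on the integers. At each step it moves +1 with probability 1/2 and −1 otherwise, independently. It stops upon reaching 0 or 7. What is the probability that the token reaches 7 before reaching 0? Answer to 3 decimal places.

0.571

With a fair step, P(i) = ½P(i−1) + ½P(i+1) with P(0)=0, P(7)=1 has the linear solution P(i) = i/7.
P(4) = 4/7 ≈ 0.571.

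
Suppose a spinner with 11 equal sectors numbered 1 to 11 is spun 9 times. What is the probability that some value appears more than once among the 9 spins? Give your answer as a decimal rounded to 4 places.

0.9915

P(all 9 different) = 11/11 · 10/11 · ··· · 3/11 ≈ 0.0085.
P(at least two equal) = 1 − 0.0085 = 0.9915.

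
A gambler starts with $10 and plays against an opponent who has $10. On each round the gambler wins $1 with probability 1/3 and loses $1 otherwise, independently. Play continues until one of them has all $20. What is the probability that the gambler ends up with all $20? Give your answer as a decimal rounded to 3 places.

Let r = q/p = (2/3)/(1/3) = 2. The recurrence P(i) = p·P(i+1) + q·P(i−1) with P(0)=0, P(20)=1 gives P(i) = (1 − r^i)/(1 − r^20).
P(10) = (1 − (2)^10) / (1 − (2)^20) = 1/1025 ≈ 0.001.

0.001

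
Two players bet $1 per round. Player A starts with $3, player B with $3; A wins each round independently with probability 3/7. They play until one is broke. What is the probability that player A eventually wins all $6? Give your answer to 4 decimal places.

Let r = q/p = (4/7)/(3/7) = 4/3. The recurrence P(i) = p·P(i+1) + q·P(i−1) with P(0)=0, P(6)=1 gives P(i) = (1 − r^i)/(1 − r^6).
P(3) = (1 − (4/3)^3) / (1 − (4/3)^6) = 27/91 ≈ 0.2967.

0.2967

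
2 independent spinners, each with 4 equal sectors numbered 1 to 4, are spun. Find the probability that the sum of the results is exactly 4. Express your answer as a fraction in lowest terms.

3/16

There are 4^2 = 16 equally likely outcomes.
The number of ordered 2-tuples from {1,…,4} summing to 4 is 3.
P(sum = 4) = 3/16.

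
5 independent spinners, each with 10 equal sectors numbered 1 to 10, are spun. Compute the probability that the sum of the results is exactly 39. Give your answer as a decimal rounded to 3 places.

0.013

There are 10^5 = 100000 equally likely outcomes.
The number of ordered 5-tuples from {1,…,10} summing to 39 is 1340.
P(sum = 39) = 1340/100000 = 67/5000 ≈ 0.013.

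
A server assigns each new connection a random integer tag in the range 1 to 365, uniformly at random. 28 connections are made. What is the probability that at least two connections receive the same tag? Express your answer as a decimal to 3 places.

It's easier to compute the probability that all 28 are distinct.
P(all distinct) = 365/365 · 364/365 · ··· · 338/365 ≈ 0.346.
So the probability of at least one match is 1 − 0.346 = 0.654.

0.654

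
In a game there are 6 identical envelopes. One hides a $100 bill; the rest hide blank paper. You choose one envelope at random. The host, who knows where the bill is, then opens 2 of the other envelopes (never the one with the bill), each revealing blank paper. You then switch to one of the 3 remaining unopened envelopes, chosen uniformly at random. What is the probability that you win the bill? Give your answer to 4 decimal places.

Your original envelope holds the bill with probability 1/6, so the other 5 collectively hold it with probability 5/6.
The host can always find 2 empty envelopes to open, so the reveals don't change that 5/6; it is now spread over the 3 remaining unopened envelopes.
P(win by switching) = (5/6) · (1/3) = 5/18 ≈ 0.2778.

0.2778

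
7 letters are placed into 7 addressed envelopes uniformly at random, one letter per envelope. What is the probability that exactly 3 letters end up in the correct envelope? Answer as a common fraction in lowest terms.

Choose which 3 of the 7 are fixed: C(7,3) = 35 ways.
The remaining 4 must have no fixed point: D(4) = 9.
P = 35·9/5040 = 1/16.

1/16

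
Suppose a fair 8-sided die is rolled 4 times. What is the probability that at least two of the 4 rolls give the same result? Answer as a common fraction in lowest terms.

151/256

P(all 4 different) = 8/8 · 7/8 · ··· · 5/8 = 105/256.
P(at least two equal) = 1 − 105/256 = 151/256.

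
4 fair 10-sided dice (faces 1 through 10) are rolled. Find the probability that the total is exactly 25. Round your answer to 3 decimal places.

There are 10^4 = 10000 equally likely outcomes.
The number of ordered 4-tuples from {1,…,10} summing to 25 is 592.
P(sum = 25) = 592/10000 = 37/625 ≈ 0.059.

0.059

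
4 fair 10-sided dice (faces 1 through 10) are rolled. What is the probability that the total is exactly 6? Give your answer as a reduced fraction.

There are 10^4 = 10000 equally likely outcomes.
The number of ordered 4-tuples from {1,…,10} summing to 6 is 10.
P(sum = 6) = 10/10000 = 1/1000.

1/1000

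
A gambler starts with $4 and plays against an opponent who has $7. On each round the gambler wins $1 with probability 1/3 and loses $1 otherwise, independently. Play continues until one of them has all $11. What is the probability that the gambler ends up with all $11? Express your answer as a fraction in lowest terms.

Let r = q/p = (2/3)/(1/3) = 2. The recurrence P(i) = p·P(i+1) + q·P(i−1) with P(0)=0, P(11)=1 gives P(i) = (1 − r^i)/(1 − r^11).
P(4) = (1 − (2)^4) / (1 − (2)^11) = 15/2047.

15/2047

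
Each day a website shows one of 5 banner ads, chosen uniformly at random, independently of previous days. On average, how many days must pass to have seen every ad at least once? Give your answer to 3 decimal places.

11.417

After i distinct types are collected, each trial gives a new one with probability (5−i)/5, so the expected wait for the next new type is 5/(5−i).
E = 5/5 + 5/4 + 5/3 + 5/2 + 5/1 = 137/12 ≈ 11.417.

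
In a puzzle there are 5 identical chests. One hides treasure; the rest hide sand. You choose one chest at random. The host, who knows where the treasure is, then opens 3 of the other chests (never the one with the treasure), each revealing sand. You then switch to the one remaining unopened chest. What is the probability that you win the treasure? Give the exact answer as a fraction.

Your original chest holds the treasure with probability 1/5, so the other 4 collectively hold it with probability 4/5.
The host can always find 3 empty chests to open, so the reveals don't change that 4/5; it is now spread over the 1 remaining unopened chest.
P(win by switching) = (4/5) · (1/1) = 4/5.

4/5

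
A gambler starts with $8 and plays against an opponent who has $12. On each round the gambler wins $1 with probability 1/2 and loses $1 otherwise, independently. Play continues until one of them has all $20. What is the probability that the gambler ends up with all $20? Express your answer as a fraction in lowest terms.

With a fair step, P(i) = ½P(i−1) + ½P(i+1) with P(0)=0, P(20)=1 has the linear solution P(i) = i/20.
P(8) = 8/20 = 2/5.

2/5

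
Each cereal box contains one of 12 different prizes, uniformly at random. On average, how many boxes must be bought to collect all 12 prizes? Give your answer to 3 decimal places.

After i distinct types are collected, each trial gives a new one with probability (12−i)/12, so the expected wait for the next new type is 12/(12−i).
E = 12/12 + 12/11 + 12/10 + 12/9 + 12/8 + 12/7 + 12/6 + 12/5 + 12/4 + 12/3 + 12/2 + 12/1 = 86021/2310 ≈ 37.239.

37.239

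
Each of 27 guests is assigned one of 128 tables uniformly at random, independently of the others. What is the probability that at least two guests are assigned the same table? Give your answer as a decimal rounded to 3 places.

0.948

It's easier to compute the probability that all 27 are distinct.
P(all distinct) = 128/128 · 127/128 · ··· · 102/128 ≈ 0.052.
So the probability of at least one match is 1 − 0.052 = 0.948.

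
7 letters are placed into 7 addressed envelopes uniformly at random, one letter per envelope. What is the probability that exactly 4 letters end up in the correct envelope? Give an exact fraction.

Choose which 4 of the 7 are fixed: C(7,4) = 35 ways.
The remaining 3 must have no fixed point: D(3) = 2.
P = 35·2/5040 = 1/72.

1/72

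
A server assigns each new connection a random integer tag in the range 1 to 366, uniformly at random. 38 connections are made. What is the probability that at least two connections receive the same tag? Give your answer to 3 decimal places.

0.863

It's easier to compute the probability that all 38 are distinct.
P(all distinct) = 366/366 · 365/366 · ··· · 329/366 ≈ 0.137.
So the probability of at least one match is 1 − 0.137 = 0.863.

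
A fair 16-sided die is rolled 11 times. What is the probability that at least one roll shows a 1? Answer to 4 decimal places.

0.5083

P(no roll shows a 1) = (15/16)^11 ≈ 0.4917.
P(at least one) = 1 − 0.4917 = 0.5083.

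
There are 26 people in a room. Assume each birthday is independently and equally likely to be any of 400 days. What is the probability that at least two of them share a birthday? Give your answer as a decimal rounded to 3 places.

It's easier to compute the probability that all 26 are distinct.
P(all distinct) = 400/400 · 399/400 · ··· · 375/400 ≈ 0.436.
So the probability of at least one match is 1 − 0.436 = 0.564.

0.564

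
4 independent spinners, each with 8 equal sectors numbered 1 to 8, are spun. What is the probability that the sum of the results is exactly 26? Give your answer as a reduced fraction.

There are 8^4 = 4096 equally likely outcomes.
The number of ordered 4-tuples from {1,…,8} summing to 26 is 84.
P(sum = 26) = 84/4096 = 21/1024.

21/1024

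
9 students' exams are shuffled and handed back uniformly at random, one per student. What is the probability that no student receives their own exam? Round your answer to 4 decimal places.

0.3679

This is the derangement probability: permutations of 9 with no fixed point.
D(9) = 9! · (1 − 1/1! + 1/2! − ··· + (−1)^9/9!) = 133496.
P = 133496/362880 = 16687/45360 ≈ 0.3679.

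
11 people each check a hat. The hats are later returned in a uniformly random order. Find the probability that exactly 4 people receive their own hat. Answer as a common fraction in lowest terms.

Choose which 4 of the 11 are fixed: C(11,4) = 330 ways.
The remaining 7 must have no fixed point: D(7) = 1854.
P = 330·1854/39916800 = 103/6720.

103/6720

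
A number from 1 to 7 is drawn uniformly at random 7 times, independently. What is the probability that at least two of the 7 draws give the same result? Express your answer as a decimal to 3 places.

0.994

P(all 7 different) = 7/7 · 6/7 · ··· · 1/7 ≈ 0.006.
P(at least two equal) = 1 − 0.006 = 0.994.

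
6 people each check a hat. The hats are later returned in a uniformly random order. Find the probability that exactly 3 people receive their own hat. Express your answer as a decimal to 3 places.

Choose which 3 of the 6 are fixed: C(6,3) = 20 ways.
The remaining 3 must have no fixed point: D(3) = 2.
P = 20·2/720 = 1/18 ≈ 0.056.

0.056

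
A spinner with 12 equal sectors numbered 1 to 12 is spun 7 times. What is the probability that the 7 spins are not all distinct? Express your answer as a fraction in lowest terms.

P(all 7 different) = 12/12 · 11/12 · ··· · 6/12 = 385/3456.
P(at least two equal) = 1 − 385/3456 = 3071/3456.

3071/3456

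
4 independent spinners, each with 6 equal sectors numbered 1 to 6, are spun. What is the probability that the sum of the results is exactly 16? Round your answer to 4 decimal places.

There are 6^4 = 1296 equally likely outcomes.
The number of ordered 4-tuples from {1,…,6} summing to 16 is 125.
P(sum = 16) = 125/1296 ≈ 0.0965.

0.0965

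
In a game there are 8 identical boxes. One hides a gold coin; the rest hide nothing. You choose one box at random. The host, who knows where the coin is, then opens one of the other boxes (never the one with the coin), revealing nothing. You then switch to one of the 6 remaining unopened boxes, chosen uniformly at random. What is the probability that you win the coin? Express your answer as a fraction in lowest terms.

7/48

Your original box holds the coin with probability 1/8, so the other 7 collectively hold it with probability 7/8.
The host can always find an empty box to open, so this doesn't change that 7/8; it is now spread over the 6 remaining unopened boxes.
P(win by switching) = (7/8) · (1/6) = 7/48.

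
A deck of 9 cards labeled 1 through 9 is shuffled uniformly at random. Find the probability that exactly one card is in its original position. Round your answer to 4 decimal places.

0.3679

Choose which one is fixed: C(9,1) = 9 ways.
The remaining 8 must have no fixed point: D(8) = 14833.
P = 9·14833/362880 = 2119/5760 ≈ 0.3679.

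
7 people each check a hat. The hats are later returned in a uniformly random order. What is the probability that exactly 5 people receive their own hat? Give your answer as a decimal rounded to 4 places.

0.0042

Choose which 5 of the 7 are fixed: C(7,5) = 21 ways.
The remaining 2 must have no fixed point: D(2) = 1.
P = 21·1/5040 = 1/240 ≈ 0.0042.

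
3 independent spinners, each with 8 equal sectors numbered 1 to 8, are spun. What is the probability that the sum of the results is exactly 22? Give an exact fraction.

There are 8^3 = 512 equally likely outcomes.
The number of ordered 3-tuples from {1,…,8} summing to 22 is 6.
P(sum = 22) = 6/512 = 3/256.

3/256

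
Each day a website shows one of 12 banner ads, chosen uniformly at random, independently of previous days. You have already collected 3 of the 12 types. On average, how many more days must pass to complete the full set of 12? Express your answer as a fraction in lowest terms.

7129/210

Starting from 3 distinct types, each trial gives a new one with probability (12−i)/12 when i types are held, so the wait for the next new type is 12/(12−i).
E = 12/9 + 12/8 + 12/7 + 12/6 + 12/5 + 12/4 + 12/3 + 12/2 + 12/1 = 7129/210.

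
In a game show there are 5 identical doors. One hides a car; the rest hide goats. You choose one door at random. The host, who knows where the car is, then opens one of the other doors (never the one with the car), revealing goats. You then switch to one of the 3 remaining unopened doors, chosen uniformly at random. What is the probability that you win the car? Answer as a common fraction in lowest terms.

Your original door holds the car with probability 1/5, so the other 4 collectively hold it with probability 4/5.
The host can always find an empty door to open, so this doesn't change that 4/5; it is now spread over the 3 remaining unopened doors.
P(win by switching) = (4/5) · (1/3) = 4/15.

4/15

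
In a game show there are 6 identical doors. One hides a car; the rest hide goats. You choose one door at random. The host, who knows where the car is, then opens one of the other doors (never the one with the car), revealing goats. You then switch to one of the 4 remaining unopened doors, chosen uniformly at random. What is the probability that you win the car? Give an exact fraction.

Your original door holds the car with probability 1/6, so the other 5 collectively hold it with probability 5/6.
The host can always find an empty door to open, so this doesn't change that 5/6; it is now spread over the 4 remaining unopened doors.
P(win by switching) = (5/6) · (1/4) = 5/24.

5/24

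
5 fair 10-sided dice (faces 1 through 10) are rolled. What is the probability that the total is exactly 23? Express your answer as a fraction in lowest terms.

121/2500

There are 10^5 = 100000 equally likely outcomes.
The number of ordered 5-tuples from {1,…,10} summing to 23 is 4840.
P(sum = 23) = 4840/100000 = 121/2500.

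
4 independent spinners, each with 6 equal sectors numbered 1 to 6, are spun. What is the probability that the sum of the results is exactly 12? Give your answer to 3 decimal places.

There are 6^4 = 1296 equally likely outcomes.
The number of ordered 4-tuples from {1,…,6} summing to 12 is 125.
P(sum = 12) = 125/1296 ≈ 0.096.

0.096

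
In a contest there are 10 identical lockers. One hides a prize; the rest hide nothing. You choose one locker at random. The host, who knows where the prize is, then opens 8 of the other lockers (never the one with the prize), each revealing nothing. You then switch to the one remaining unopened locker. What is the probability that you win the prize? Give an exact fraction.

Your original locker holds the prize with probability 1/10, so the other 9 collectively hold it with probability 9/10.
The host can always find 8 empty lockers to open, so the reveals don't change that 9/10; it is now spread over the 1 remaining unopened locker.
P(win by switching) = (9/10) · (1/1) = 9/10.

9/10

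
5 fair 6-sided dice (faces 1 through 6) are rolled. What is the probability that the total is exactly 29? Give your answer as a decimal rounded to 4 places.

There are 6^5 = 7776 equally likely outcomes.
The number of ordered 5-tuples from {1,…,6} summing to 29 is 5.
P(sum = 29) = 5/7776 ≈ 0.0006.

0.0006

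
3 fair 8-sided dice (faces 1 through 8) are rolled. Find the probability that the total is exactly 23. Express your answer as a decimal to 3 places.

0.006

There are 8^3 = 512 equally likely outcomes.
The number of ordered 3-tuples from {1,…,8} summing to 23 is 3.
P(sum = 23) = 3/512 ≈ 0.006.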